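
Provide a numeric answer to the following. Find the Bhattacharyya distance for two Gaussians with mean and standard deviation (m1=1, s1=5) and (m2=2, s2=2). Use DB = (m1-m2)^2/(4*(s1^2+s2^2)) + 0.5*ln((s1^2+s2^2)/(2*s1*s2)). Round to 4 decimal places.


Bhattacharyya distance between two Gaussians:
DB = (m1-m2)^2/(4*(s1^2+s2^2)) + (1/2)*ln((s1^2+s2^2)/(2*s1*s2)).
(m1-m2)^2 = (-1)^2 = 1.
s1^2+s2^2 = 25 + 4 = 29.
term1 = 1/116 = 0.008621.
term2 = 0.5*ln(29/20.0) = 0.185782.
DB = 0.008621 + 0.185782 = 0.1944

0.1944


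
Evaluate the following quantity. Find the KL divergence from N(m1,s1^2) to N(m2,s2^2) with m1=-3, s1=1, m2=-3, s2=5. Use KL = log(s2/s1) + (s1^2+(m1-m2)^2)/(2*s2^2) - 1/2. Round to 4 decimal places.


KL divergence between normal distributions:
KL = log(s2/s1) + (s1^2 + (m1-m2)^2)/(2*s2^2) - 1/2.
log(5/1) = 1.609438.
(1^2 + (-3--3)^2)/(2*5^2) = (1 + 0)/50 = 0.02.
KL = 1.609438 + 0.02 - 0.5 = 1.1294

1.1294


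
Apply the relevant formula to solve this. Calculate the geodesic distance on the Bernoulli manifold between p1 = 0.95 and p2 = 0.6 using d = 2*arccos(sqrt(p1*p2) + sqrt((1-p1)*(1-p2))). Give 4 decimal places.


Geodesic distance on Bernoulli manifold:
d(p1,p2) = 2*arccos(sqrt(p1*p2) + sqrt((1-p1)*(1-p2))).
sqrt(p1*p2) = sqrt(0.95*0.6) = 0.754983.
sqrt((1-p1)*(1-p2)) = sqrt(0.05*0.4) = 0.141421.
arg = 0.754983 + 0.141421 = 0.896405.
d = 2*arccos(0.896405) = 0.9184

0.9184


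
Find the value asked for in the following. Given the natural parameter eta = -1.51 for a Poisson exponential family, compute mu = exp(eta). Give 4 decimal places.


Expectation parameter for Poisson exponential family:
mu = exp(eta).
eta = -1.51.
mu = exp(-1.51) = 0.2209

0.2209


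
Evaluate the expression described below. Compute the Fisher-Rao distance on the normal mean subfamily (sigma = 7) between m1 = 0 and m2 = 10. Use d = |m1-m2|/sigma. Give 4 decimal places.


On the fixed-variance normal subfamily, geodesic distance = |m1-m2|/sigma.
|0 - 10| = 10.
sigma = 7.
d = 10/7 = 1.4286

1.4286


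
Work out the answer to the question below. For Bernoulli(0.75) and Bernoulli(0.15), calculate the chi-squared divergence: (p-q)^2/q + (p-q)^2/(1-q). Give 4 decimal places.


Chi-squared divergence between Bernoulli distributions:
chi^2 = (p-q)^2/q + (p-q)^2/(1-q).
p = 0.75, q = 0.15, p-q = 0.6.
(p-q)^2 = 0.36.
term1 = 0.36/0.15 = 2.4.
term2 = 0.36/0.85 = 0.423529.
chi^2 = 2.4 + 0.423529 = 2.8235

2.8235


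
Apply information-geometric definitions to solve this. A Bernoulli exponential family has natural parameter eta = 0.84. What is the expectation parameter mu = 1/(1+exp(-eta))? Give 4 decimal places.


Dual coordinate (expectation parameter) for Bernoulli:
mu = 1/(1+exp(-eta)).
eta = 0.84.
exp(-eta) = exp(-0.84) = 0.431711.
mu = 1/(1+0.431711) = 0.6985

0.6985


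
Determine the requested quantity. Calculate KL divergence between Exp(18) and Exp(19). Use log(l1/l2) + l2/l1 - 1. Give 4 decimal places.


KL divergence for exponential family:
KL = log(l1/l2) + l2/l1 - 1.
log(18/19) = -0.054067.
19/18 = 1.055556.
KL = -0.054067 + 1.055556 - 1 = 0.0015

0.0015


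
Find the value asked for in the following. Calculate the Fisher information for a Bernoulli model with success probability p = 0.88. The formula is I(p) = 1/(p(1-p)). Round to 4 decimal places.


For Bernoulli(p), Fisher information is I(p) = 1/(p*(1-p)).
p = 0.88, 1-p = 0.12.
p*(1-p) = 0.1056.
I(p) = 1/0.1056 = 9.4697

9.4697


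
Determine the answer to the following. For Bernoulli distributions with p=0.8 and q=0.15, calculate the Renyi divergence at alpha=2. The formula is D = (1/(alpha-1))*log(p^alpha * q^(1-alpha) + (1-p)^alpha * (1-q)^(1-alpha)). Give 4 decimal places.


Renyi divergence of order alpha between Bernoulli distributions:
D = (1/(alpha-1))*log(p^alpha * q^(1-alpha) + (1-p)^alpha * (1-q)^(1-alpha)).
alpha = 2, p = 0.8, q = 0.15.
p^alpha * q^(1-alpha) = 0.8^2 * 0.15^-1 = 4.266667.
(1-p)^alpha * (1-q)^(1-alpha) = 0.2^2 * 0.85^-1 = 0.047059.
sum = 4.266667 + 0.047059 = 4.313725.
D = (1/1)*log(4.313725) = 1.4618

1.4618


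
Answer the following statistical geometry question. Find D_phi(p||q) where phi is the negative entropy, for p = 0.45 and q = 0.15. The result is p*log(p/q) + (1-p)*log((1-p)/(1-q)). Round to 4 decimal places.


Bregman divergence with negative entropy generator:
D = p*log(p/q) + (1-p)*log((1-p)/(1-q)).
p = 0.45, q = 0.15.
p*log(p/q) = 0.45*log(0.45/0.15) = 0.494376.
(1-p)*log((1-p)/(1-q)) = 0.55*log(0.55/0.85) = -0.239425.
D = 0.494376 + -0.239425 = 0.2550

0.2550


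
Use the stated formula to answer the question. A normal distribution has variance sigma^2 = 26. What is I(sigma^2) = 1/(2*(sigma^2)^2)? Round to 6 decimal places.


Fisher information for variance: I(sigma^2) = 1/(2*sigma^4).
sigma^2 = 26, so sigma^4 = 676.
I = 1/(2*676) = 1/1352 = 0.000740

0.000740


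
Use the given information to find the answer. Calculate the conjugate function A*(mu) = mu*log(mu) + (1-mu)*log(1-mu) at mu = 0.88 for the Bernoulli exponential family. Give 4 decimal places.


Legendre transform for Bernoulli:
A*(mu) = mu*log(mu) + (1-mu)*log(1-mu).
mu = 0.88, 1-mu = 0.12.
mu*log(mu) = 0.88*log(0.88) = -0.112493.
(1-mu)*log(1-mu) = 0.12*log(0.12) = -0.254432.
A* = -0.112493 + -0.254432 = -0.3669

-0.3669


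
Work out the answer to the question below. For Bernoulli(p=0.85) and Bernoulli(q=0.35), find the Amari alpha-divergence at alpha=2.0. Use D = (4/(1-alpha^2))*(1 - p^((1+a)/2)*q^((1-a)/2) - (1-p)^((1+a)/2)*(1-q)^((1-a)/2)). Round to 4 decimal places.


Amari alpha-divergence:
D = (4/(1-alpha^2))*(1 - p^((1+a)/2)*q^((1-a)/2) - (1-p)^((1+a)/2)*(1-q)^((1-a)/2)).
alpha = 2.0, p = 0.85, q = 0.35.
e1 = (1+alpha)/2 = 1.5, e2 = (1-alpha)/2 = -0.5.
t1 = p^e1 * q^e2 = 0.85^1.5 * 0.35^-0.5 = 1.324629.
t2 = (1-p)^e1 * (1-q)^e2 = 0.15^1.5 * 0.65^-0.5 = 0.072058.
4/(1-alpha^2) = -1.333333.
D = -1.333333*(1 - 1.324629 - 0.072058) = 0.5289

0.5289


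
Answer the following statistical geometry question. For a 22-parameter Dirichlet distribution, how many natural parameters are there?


Exponential family dimension calculation:
Dirichlet with 22 components has 22 natural parameters.

22


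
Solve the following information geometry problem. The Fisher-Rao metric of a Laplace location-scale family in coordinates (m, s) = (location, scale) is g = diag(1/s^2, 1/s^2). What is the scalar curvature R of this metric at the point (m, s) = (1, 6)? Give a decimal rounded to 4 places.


The metric has the form g = (A dm^2 + B ds^2)/s^2 with A = 1, B = 1.
Substitute u = sqrt(A/B)*m: g = B*(du^2 + ds^2)/s^2, i.e. B times the
Poincare upper half-plane metric, which has constant Gaussian curvature -1.
Scaling a 2D metric by a constant c divides the Gaussian curvature by c,
so K = -1/B = -1/(1) = -1.0000 everywhere (the point (m, s) = (1, 6) is irrelevant:
the curvature is constant).
Scalar curvature in dimension 2: R = 2K = -2/(1) = -2.0000.

-2.0000


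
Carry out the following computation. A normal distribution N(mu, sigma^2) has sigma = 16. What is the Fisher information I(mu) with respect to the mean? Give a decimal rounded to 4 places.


The Fisher information for the mean of a normal distribution is I(mu) = 1/sigma^2.
sigma = 16, so sigma^2 = 256.
I(mu) = 1/256 = 0.0039

0.0039


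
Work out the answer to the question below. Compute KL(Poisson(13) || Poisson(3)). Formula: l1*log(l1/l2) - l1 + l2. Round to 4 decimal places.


KL divergence for Poisson:
KL = l1*log(l1/l2) - l1 + l2.
l1 = 13, l2 = 3.
log(13/3) = 1.466337.
l1*log(l1/l2) = 13 * 1.466337 = 19.062382.
KL = 19.062382 - 13 + 3 = 9.0624

9.0624


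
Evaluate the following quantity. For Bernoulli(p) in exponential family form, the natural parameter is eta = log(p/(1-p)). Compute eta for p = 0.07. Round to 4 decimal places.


Natural parameter for Bernoulli: eta = log(p/(1-p)).
p = 0.07, 1-p = 0.93.
p/(1-p) = 0.075269.
eta = log(0.075269) = -2.5867

-2.5867


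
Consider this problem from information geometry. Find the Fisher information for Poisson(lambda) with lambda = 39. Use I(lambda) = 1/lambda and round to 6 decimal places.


Fisher information for Poisson: I(lambda) = 1/lambda.
lambda = 39.
I(lambda) = 1/39 = 0.025641

0.025641


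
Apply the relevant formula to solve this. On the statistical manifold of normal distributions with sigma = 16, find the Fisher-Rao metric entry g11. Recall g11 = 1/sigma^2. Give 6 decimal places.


For the 2-parameter normal family, the Fisher metric has:
  g11 = 1/sigma^2, g22 = 2/sigma^2.
sigma = 16, sigma^2 = 256.
g11 = 0.003906

0.003906


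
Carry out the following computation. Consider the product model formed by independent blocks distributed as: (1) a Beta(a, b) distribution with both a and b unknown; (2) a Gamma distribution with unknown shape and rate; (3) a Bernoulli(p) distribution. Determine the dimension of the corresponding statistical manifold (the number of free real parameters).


The dimension of a statistical manifold equals the number of free
(independent) real parameters of the model. For a product of independent
blocks the parameter counts add.
- Beta (a, b): 2.
- Gamma (shape, rate): 2.
- Bernoulli (p): 1.
Total = 2 + 2 + 1 = 5.
Dimension = 5

5


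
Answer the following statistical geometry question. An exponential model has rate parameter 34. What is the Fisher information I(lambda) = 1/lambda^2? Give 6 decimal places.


Fisher information for exponential: I(lambda) = 1/lambda^2.
lambda = 34, lambda^2 = 1156.
I = 1/1156 = 0.000865

0.000865


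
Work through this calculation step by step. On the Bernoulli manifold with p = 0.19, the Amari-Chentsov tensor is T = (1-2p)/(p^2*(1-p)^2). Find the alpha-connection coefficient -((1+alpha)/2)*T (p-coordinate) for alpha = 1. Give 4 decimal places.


Skewness (Amari-Chentsov) tensor: T = (1-2p)/(p^2*(1-p)^2).
p = 0.19, 1-2p = 0.62, p^2 = 0.0361, (1-p)^2 = 0.6561.
T = 0.62/(0.0361 * 0.6561) = 26.176673.
In the p-coordinate, Gamma^(alpha) = Gamma^(0) - (alpha/2)*T with Gamma^(0) = (1/2)*g'(p) = -T/2,
so Gamma^(alpha) = -((1+alpha)/2)*T.
alpha = 1, -(1+alpha)/2 = -1.0.
Gamma = -1.0 * 26.176673 = -26.1767

-26.1767


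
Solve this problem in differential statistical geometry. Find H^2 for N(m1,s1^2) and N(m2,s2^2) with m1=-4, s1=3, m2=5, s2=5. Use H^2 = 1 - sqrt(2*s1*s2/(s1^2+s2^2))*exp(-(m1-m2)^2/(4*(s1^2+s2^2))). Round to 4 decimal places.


Squared Hellinger distance for Gaussians:
H^2 = 1 - sqrt(2*s1*s2/(s1^2+s2^2)) * exp(-(m1-m2)^2/(4*(s1^2+s2^2))).
s1^2 = 9, s2^2 = 25, s1^2+s2^2 = 34.
sqrt(2*3*5/(34)) = 0.939336.
(m1-m2)^2 = (-9)^2 = 81.
exp(-81/(4*34)) = exp(-0.595588) = 0.551238.
H^2 = 1 - 0.939336*0.551238 = 0.4822

0.4822


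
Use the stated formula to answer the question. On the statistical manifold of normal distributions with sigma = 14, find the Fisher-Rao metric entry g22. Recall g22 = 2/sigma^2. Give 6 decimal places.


For the 2-parameter normal family, the Fisher metric has:
  g11 = 1/sigma^2, g22 = 2/sigma^2.
sigma = 14, sigma^2 = 196.
g22 = 0.010204

0.010204


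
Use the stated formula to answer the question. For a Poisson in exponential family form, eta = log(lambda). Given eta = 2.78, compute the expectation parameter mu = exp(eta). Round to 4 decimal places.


Expectation parameter for Poisson exponential family:
mu = exp(eta).
eta = 2.78.
mu = exp(2.78) = 16.1190

16.1190


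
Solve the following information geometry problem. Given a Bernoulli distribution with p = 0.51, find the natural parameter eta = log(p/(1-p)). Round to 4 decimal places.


Natural parameter for Bernoulli: eta = log(p/(1-p)).
p = 0.51, 1-p = 0.49.
p/(1-p) = 1.040816.
eta = log(1.040816) = 0.0400

0.0400


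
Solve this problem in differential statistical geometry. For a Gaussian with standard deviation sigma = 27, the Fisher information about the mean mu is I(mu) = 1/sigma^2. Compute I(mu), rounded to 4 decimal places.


The Fisher information for the mean of a normal distribution is I(mu) = 1/sigma^2.
sigma = 27, so sigma^2 = 729.
I(mu) = 1/729 = 0.0014

0.0014


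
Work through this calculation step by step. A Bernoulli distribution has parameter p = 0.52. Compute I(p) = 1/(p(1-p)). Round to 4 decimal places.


For Bernoulli(p), Fisher information is I(p) = 1/(p*(1-p)).
p = 0.52, 1-p = 0.48.
p*(1-p) = 0.2496.
I(p) = 1/0.2496 = 4.0064

4.0064


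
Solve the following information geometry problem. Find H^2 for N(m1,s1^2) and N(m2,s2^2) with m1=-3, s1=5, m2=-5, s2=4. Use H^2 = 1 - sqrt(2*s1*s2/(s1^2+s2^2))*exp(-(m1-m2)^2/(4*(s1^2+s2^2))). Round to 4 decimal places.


Squared Hellinger distance for Gaussians:
H^2 = 1 - sqrt(2*s1*s2/(s1^2+s2^2)) * exp(-(m1-m2)^2/(4*(s1^2+s2^2))).
s1^2 = 25, s2^2 = 16, s1^2+s2^2 = 41.
sqrt(2*5*4/(41)) = 0.98773.
(m1-m2)^2 = (2)^2 = 4.
exp(-4/(4*41)) = exp(-0.02439) = 0.975905.
H^2 = 1 - 0.98773*0.975905 = 0.0361

0.0361


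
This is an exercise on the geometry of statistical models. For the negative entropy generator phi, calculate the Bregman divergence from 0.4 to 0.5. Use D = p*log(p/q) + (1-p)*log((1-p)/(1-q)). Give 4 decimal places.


Bregman divergence with negative entropy generator:
D = p*log(p/q) + (1-p)*log((1-p)/(1-q)).
p = 0.4, q = 0.5.
p*log(p/q) = 0.4*log(0.4/0.5) = -0.089257.
(1-p)*log((1-p)/(1-q)) = 0.6*log(0.6/0.5) = 0.109393.
D = -0.089257 + 0.109393 = 0.0201

0.0201


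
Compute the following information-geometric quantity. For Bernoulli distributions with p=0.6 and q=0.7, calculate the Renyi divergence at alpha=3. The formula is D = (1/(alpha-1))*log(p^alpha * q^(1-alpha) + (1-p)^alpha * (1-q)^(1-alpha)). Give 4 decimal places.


Renyi divergence of order alpha between Bernoulli distributions:
D = (1/(alpha-1))*log(p^alpha * q^(1-alpha) + (1-p)^alpha * (1-q)^(1-alpha)).
alpha = 3, p = 0.6, q = 0.7.
p^alpha * q^(1-alpha) = 0.6^3 * 0.7^-2 = 0.440816.
(1-p)^alpha * (1-q)^(1-alpha) = 0.4^3 * 0.3^-2 = 0.711111.
sum = 0.440816 + 0.711111 = 1.151927.
D = (1/2)*log(1.151927) = 0.0707

0.0707


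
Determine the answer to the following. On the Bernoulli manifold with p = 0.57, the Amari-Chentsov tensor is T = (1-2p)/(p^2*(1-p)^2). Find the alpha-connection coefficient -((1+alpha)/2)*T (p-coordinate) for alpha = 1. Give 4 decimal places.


Skewness (Amari-Chentsov) tensor: T = (1-2p)/(p^2*(1-p)^2).
p = 0.57, 1-2p = -0.14, p^2 = 0.3249, (1-p)^2 = 0.1849.
T = -0.14/(0.3249 * 0.1849) = -2.330459.
In the p-coordinate, Gamma^(alpha) = Gamma^(0) - (alpha/2)*T with Gamma^(0) = (1/2)*g'(p) = -T/2,
so Gamma^(alpha) = -((1+alpha)/2)*T.
alpha = 1, -(1+alpha)/2 = -1.0.
Gamma = -1.0 * -2.330459 = 2.3305

2.3305


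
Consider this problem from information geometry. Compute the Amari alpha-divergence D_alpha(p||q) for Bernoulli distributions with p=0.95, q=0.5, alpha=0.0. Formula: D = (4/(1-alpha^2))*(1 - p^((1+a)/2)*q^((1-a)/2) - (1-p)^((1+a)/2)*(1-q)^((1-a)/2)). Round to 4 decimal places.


Amari alpha-divergence:
D = (4/(1-alpha^2))*(1 - p^((1+a)/2)*q^((1-a)/2) - (1-p)^((1+a)/2)*(1-q)^((1-a)/2)).
alpha = 0.0, p = 0.95, q = 0.5.
e1 = (1+alpha)/2 = 0.5, e2 = (1-alpha)/2 = 0.5.
t1 = p^e1 * q^e2 = 0.95^0.5 * 0.5^0.5 = 0.689202.
t2 = (1-p)^e1 * (1-q)^e2 = 0.05^0.5 * 0.5^0.5 = 0.158114.
4/(1-alpha^2) = 4.0.
D = 4.0*(1 - 0.689202 - 0.158114) = 0.6107

0.6107


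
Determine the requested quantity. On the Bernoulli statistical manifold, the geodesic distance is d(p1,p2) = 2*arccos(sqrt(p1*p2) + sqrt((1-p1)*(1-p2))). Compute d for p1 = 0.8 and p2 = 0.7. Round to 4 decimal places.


Geodesic distance on Bernoulli manifold:
d(p1,p2) = 2*arccos(sqrt(p1*p2) + sqrt((1-p1)*(1-p2))).
sqrt(p1*p2) = sqrt(0.8*0.7) = 0.748331.
sqrt((1-p1)*(1-p2)) = sqrt(0.2*0.3) = 0.244949.
arg = 0.748331 + 0.244949 = 0.99328.
d = 2*arccos(0.99328) = 0.2320

0.2320


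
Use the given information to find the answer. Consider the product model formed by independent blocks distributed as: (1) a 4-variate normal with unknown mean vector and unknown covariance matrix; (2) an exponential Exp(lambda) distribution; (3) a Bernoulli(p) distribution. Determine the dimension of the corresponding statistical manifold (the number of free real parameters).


The dimension of a statistical manifold equals the number of free
(independent) real parameters of the model. For a product of independent
blocks the parameter counts add.
- 4-variate normal: 4 (mean) + 4*5/2 = 10 (symmetric covariance) = 14.
- exponential (lambda): 1.
- Bernoulli (p): 1.
Total = 14 + 1 + 1 = 16.
Dimension = 16

16


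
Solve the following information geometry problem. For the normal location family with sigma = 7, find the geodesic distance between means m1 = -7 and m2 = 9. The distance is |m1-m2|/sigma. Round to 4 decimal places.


On the fixed-variance normal subfamily, geodesic distance = |m1-m2|/sigma.
|-7 - 9| = 16.
sigma = 7.
d = 16/7 = 2.2857

2.2857


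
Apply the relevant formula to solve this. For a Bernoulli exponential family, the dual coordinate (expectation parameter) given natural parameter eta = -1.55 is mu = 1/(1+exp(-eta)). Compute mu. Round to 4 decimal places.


Dual coordinate (expectation parameter) for Bernoulli:
mu = 1/(1+exp(-eta)).
eta = -1.55.
exp(-eta) = exp(1.55) = 4.71147.
mu = 1/(1+4.71147) = 0.1751

0.1751


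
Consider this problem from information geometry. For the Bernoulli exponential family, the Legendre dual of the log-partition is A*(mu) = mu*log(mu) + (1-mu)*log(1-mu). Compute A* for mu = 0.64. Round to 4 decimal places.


Legendre transform for Bernoulli:
A*(mu) = mu*log(mu) + (1-mu)*log(1-mu).
mu = 0.64, 1-mu = 0.36.
mu*log(mu) = 0.64*log(0.64) = -0.285624.
(1-mu)*log(1-mu) = 0.36*log(0.36) = -0.367794.
A* = -0.285624 + -0.367794 = -0.6534

-0.6534


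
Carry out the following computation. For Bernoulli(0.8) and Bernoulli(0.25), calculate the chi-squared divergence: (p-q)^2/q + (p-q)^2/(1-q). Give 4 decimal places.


Chi-squared divergence between Bernoulli distributions:
chi^2 = (p-q)^2/q + (p-q)^2/(1-q).
p = 0.8, q = 0.25, p-q = 0.55.
(p-q)^2 = 0.3025.
term1 = 0.3025/0.25 = 1.21.
term2 = 0.3025/0.75 = 0.403333.
chi^2 = 1.21 + 0.403333 = 1.6133

1.6133


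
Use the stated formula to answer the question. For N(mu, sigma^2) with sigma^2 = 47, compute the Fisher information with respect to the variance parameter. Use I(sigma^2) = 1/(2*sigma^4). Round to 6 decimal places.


Fisher information for variance: I(sigma^2) = 1/(2*sigma^4).
sigma^2 = 47, so sigma^4 = 2209.
I = 1/(2*2209) = 1/4418 = 0.000226

0.000226


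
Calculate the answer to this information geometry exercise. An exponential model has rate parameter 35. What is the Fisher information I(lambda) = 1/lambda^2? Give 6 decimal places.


Fisher information for exponential: I(lambda) = 1/lambda^2.
lambda = 35, lambda^2 = 1225.
I = 1/1225 = 0.000816

0.000816


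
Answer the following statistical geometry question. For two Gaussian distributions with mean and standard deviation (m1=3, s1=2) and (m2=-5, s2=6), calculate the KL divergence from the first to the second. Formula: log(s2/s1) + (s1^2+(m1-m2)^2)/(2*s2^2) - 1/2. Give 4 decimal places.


KL divergence between normal distributions:
KL = log(s2/s1) + (s1^2 + (m1-m2)^2)/(2*s2^2) - 1/2.
log(6/2) = 1.098612.
(2^2 + (3--5)^2)/(2*6^2) = (4 + 64)/72 = 0.944444.
KL = 1.098612 + 0.944444 - 0.5 = 1.5431

1.5431


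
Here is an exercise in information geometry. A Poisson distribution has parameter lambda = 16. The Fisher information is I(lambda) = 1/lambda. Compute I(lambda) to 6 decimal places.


Fisher information for Poisson: I(lambda) = 1/lambda.
lambda = 16.
I(lambda) = 1/16 = 0.062500

0.062500


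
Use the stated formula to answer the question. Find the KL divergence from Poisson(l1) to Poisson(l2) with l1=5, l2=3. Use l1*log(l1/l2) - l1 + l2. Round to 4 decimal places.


KL divergence for Poisson:
KL = l1*log(l1/l2) - l1 + l2.
l1 = 5, l2 = 3.
log(5/3) = 0.510826.
l1*log(l1/l2) = 5 * 0.510826 = 2.554128.
KL = 2.554128 - 5 + 3 = 0.5541

0.5541


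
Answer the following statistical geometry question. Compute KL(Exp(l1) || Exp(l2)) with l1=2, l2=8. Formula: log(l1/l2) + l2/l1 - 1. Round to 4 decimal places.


KL divergence for exponential family:
KL = log(l1/l2) + l2/l1 - 1.
log(2/8) = -1.386294.
8/2 = 4.0.
KL = -1.386294 + 4.0 - 1 = 1.6137

1.6137


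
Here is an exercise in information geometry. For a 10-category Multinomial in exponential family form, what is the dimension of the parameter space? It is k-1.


Exponential family dimension calculation:
For Multinomial with k=10 categories, dim = k-1 = 9.

9


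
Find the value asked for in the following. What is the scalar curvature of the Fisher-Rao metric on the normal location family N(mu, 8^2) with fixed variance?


This family has a single free parameter, so its statistical manifold
is 1-dimensional. The Riemann curvature tensor of any 1-dimensional
Riemannian manifold vanishes identically, so R = 0.

0


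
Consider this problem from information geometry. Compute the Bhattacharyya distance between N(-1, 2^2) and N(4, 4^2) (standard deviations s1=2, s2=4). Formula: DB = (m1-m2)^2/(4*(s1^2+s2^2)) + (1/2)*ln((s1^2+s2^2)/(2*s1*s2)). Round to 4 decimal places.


Bhattacharyya distance between two Gaussians:
DB = (m1-m2)^2/(4*(s1^2+s2^2)) + (1/2)*ln((s1^2+s2^2)/(2*s1*s2)).
(m1-m2)^2 = (-5)^2 = 25.
s1^2+s2^2 = 4 + 16 = 20.
term1 = 25/80 = 0.3125.
term2 = 0.5*ln(20/16.0) = 0.111572.
DB = 0.3125 + 0.111572 = 0.4241

0.4241


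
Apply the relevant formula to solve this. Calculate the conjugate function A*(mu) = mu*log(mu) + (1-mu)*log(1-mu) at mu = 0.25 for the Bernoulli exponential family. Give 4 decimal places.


Legendre transform for Bernoulli:
A*(mu) = mu*log(mu) + (1-mu)*log(1-mu).
mu = 0.25, 1-mu = 0.75.
mu*log(mu) = 0.25*log(0.25) = -0.346574.
(1-mu)*log(1-mu) = 0.75*log(0.75) = -0.215762.
A* = -0.346574 + -0.215762 = -0.5623

-0.5623


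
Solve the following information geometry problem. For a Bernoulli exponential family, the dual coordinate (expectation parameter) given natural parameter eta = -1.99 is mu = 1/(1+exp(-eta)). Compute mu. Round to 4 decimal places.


Dual coordinate (expectation parameter) for Bernoulli:
mu = 1/(1+exp(-eta)).
eta = -1.99.
exp(-eta) = exp(1.99) = 7.315534.
mu = 1/(1+7.315534) = 0.1203

0.1203


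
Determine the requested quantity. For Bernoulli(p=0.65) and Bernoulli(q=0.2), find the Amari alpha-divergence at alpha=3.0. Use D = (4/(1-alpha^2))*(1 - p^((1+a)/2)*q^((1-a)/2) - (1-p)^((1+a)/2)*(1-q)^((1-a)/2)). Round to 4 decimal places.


Amari alpha-divergence:
D = (4/(1-alpha^2))*(1 - p^((1+a)/2)*q^((1-a)/2) - (1-p)^((1+a)/2)*(1-q)^((1-a)/2)).
alpha = 3.0, p = 0.65, q = 0.2.
e1 = (1+alpha)/2 = 2.0, e2 = (1-alpha)/2 = -1.0.
t1 = p^e1 * q^e2 = 0.65^2.0 * 0.2^-1.0 = 2.1125.
t2 = (1-p)^e1 * (1-q)^e2 = 0.35^2.0 * 0.8^-1.0 = 0.153125.
4/(1-alpha^2) = -0.5.
D = -0.5*(1 - 2.1125 - 0.153125) = 0.6328

0.6328


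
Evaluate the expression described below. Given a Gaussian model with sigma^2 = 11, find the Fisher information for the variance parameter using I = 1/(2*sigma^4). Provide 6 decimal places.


Fisher information for variance: I(sigma^2) = 1/(2*sigma^4).
sigma^2 = 11, so sigma^4 = 121.
I = 1/(2*121) = 1/242 = 0.004132

0.004132


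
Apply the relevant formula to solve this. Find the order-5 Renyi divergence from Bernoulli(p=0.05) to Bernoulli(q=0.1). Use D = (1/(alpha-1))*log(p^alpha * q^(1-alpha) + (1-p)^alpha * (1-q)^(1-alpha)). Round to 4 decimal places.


Renyi divergence of order alpha between Bernoulli distributions:
D = (1/(alpha-1))*log(p^alpha * q^(1-alpha) + (1-p)^alpha * (1-q)^(1-alpha)).
alpha = 5, p = 0.05, q = 0.1.
p^alpha * q^(1-alpha) = 0.05^5 * 0.1^-4 = 0.003125.
(1-p)^alpha * (1-q)^(1-alpha) = 0.95^5 * 0.9^-4 = 1.179364.
sum = 0.003125 + 1.179364 = 1.182489.
D = (1/4)*log(1.182489) = 0.0419

0.0419


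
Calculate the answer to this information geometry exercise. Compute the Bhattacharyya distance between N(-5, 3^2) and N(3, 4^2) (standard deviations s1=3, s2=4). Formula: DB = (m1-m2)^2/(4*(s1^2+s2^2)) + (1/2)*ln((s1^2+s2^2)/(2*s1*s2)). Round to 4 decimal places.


Bhattacharyya distance between two Gaussians:
DB = (m1-m2)^2/(4*(s1^2+s2^2)) + (1/2)*ln((s1^2+s2^2)/(2*s1*s2)).
(m1-m2)^2 = (-8)^2 = 64.
s1^2+s2^2 = 9 + 16 = 25.
term1 = 64/100 = 0.64.
term2 = 0.5*ln(25/24.0) = 0.020411.
DB = 0.64 + 0.020411 = 0.6604

0.6604


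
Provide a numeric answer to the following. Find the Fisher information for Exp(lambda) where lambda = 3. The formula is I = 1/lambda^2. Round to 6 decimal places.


Fisher information for exponential: I(lambda) = 1/lambda^2.
lambda = 3, lambda^2 = 9.
I = 1/9 = 0.111111

0.111111


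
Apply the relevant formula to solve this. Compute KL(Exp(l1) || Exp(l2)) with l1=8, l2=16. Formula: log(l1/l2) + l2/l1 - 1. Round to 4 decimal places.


KL divergence for exponential family:
KL = log(l1/l2) + l2/l1 - 1.
log(8/16) = -0.693147.
16/8 = 2.0.
KL = -0.693147 + 2.0 - 1 = 0.3069

0.3069


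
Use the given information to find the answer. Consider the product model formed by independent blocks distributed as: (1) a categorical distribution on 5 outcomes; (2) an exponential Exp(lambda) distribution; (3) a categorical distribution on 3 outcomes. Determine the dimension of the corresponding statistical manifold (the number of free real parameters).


The dimension of a statistical manifold equals the number of free
(independent) real parameters of the model. For a product of independent
blocks the parameter counts add.
- categorical on 5 outcomes (probabilities sum to 1): 5-1 = 4.
- exponential (lambda): 1.
- categorical on 3 outcomes (probabilities sum to 1): 3-1 = 2.
Total = 4 + 1 + 2 = 7.
Dimension = 7

7


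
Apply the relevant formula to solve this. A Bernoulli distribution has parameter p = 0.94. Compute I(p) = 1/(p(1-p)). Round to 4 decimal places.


For Bernoulli(p), Fisher information is I(p) = 1/(p*(1-p)).
p = 0.94, 1-p = 0.06.
p*(1-p) = 0.0564.
I(p) = 1/0.0564 = 17.7305

17.7305


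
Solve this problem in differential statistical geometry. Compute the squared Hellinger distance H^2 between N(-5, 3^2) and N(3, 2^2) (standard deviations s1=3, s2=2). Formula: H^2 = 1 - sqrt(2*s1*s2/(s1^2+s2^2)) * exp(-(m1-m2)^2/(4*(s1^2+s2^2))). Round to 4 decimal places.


Squared Hellinger distance for Gaussians:
H^2 = 1 - sqrt(2*s1*s2/(s1^2+s2^2)) * exp(-(m1-m2)^2/(4*(s1^2+s2^2))).
s1^2 = 9, s2^2 = 4, s1^2+s2^2 = 13.
sqrt(2*3*2/(13)) = 0.960769.
(m1-m2)^2 = (-8)^2 = 64.
exp(-64/(4*13)) = exp(-1.230769) = 0.292068.
H^2 = 1 - 0.960769*0.292068 = 0.7194

0.7194


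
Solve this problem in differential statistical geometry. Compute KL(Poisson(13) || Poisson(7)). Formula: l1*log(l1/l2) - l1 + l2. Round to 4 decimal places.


KL divergence for Poisson:
KL = l1*log(l1/l2) - l1 + l2.
l1 = 13, l2 = 7.
log(13/7) = 0.619039.
l1*log(l1/l2) = 13 * 0.619039 = 8.04751.
KL = 8.04751 - 13 + 7 = 2.0475

2.0475


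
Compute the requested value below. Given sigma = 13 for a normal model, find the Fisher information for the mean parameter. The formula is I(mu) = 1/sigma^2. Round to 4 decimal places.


The Fisher information for the mean of a normal distribution is I(mu) = 1/sigma^2.
sigma = 13, so sigma^2 = 169.
I(mu) = 1/169 = 0.0059

0.0059


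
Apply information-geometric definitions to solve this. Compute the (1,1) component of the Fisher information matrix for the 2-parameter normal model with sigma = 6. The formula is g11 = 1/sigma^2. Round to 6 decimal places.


For the 2-parameter normal family, the Fisher metric has:
  g11 = 1/sigma^2, g22 = 2/sigma^2.
sigma = 6, sigma^2 = 36.
g11 = 0.027778

0.027778


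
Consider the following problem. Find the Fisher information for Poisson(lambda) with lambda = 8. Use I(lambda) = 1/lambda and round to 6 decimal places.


Fisher information for Poisson: I(lambda) = 1/lambda.
lambda = 8.
I(lambda) = 1/8 = 0.125000

0.125000


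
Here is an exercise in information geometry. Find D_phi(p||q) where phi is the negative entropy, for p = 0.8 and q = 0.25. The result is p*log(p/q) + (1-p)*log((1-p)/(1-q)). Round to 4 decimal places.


Bregman divergence with negative entropy generator:
D = p*log(p/q) + (1-p)*log((1-p)/(1-q)).
p = 0.8, q = 0.25.
p*log(p/q) = 0.8*log(0.8/0.25) = 0.930521.
(1-p)*log((1-p)/(1-q)) = 0.2*log(0.2/0.75) = -0.264351.
D = 0.930521 + -0.264351 = 0.6662

0.6662


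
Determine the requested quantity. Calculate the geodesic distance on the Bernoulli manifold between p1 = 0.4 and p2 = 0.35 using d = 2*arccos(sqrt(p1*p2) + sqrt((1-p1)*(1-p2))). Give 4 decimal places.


Geodesic distance on Bernoulli manifold:
d(p1,p2) = 2*arccos(sqrt(p1*p2) + sqrt((1-p1)*(1-p2))).
sqrt(p1*p2) = sqrt(0.4*0.35) = 0.374166.
sqrt((1-p1)*(1-p2)) = sqrt(0.6*0.65) = 0.6245.
arg = 0.374166 + 0.6245 = 0.998666.
d = 2*arccos(0.998666) = 0.1033

0.1033


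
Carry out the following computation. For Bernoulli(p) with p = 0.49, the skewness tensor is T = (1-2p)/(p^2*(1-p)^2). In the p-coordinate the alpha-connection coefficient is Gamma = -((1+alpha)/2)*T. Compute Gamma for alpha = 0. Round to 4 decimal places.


Skewness (Amari-Chentsov) tensor: T = (1-2p)/(p^2*(1-p)^2).
p = 0.49, 1-2p = 0.02, p^2 = 0.2401, (1-p)^2 = 0.2601.
T = 0.02/(0.2401 * 0.2601) = 0.320256.
In the p-coordinate, Gamma^(alpha) = Gamma^(0) - (alpha/2)*T with Gamma^(0) = (1/2)*g'(p) = -T/2,
so Gamma^(alpha) = -((1+alpha)/2)*T.
alpha = 0, -(1+alpha)/2 = -0.5.
Gamma = -0.5 * 0.320256 = -0.1601

-0.1601


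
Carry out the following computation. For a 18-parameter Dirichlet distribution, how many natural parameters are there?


Exponential family dimension calculation:
Dirichlet with 18 components has 18 natural parameters.

18


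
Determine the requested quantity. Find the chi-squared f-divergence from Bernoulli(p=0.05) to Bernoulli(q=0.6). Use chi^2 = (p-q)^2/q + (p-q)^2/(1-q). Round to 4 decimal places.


Chi-squared divergence between Bernoulli distributions:
chi^2 = (p-q)^2/q + (p-q)^2/(1-q).
p = 0.05, q = 0.6, p-q = -0.55.
(p-q)^2 = 0.3025.
term1 = 0.3025/0.6 = 0.504167.
term2 = 0.3025/0.4 = 0.75625.
chi^2 = 0.504167 + 0.75625 = 1.2604

1.2604


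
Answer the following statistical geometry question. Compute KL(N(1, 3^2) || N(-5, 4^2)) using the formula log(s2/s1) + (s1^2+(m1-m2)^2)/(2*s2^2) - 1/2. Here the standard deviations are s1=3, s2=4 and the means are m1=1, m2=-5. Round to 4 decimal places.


KL divergence between normal distributions:
KL = log(s2/s1) + (s1^2 + (m1-m2)^2)/(2*s2^2) - 1/2.
log(4/3) = 0.287682.
(3^2 + (1--5)^2)/(2*4^2) = (9 + 36)/32 = 1.40625.
KL = 0.287682 + 1.40625 - 0.5 = 1.1939

1.1939


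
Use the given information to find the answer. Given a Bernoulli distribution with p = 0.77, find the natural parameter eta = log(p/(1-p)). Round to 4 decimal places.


Natural parameter for Bernoulli: eta = log(p/(1-p)).
p = 0.77, 1-p = 0.23.
p/(1-p) = 3.347826.
eta = log(3.347826) = 1.2083

1.2083


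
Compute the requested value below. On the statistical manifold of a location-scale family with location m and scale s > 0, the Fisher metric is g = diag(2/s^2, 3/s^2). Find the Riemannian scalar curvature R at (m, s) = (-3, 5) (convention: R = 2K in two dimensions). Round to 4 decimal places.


The metric has the form g = (A dm^2 + B ds^2)/s^2 with A = 2, B = 3.
Substitute u = sqrt(A/B)*m: g = B*(du^2 + ds^2)/s^2, i.e. B times the
Poincare upper half-plane metric, which has constant Gaussian curvature -1.
Scaling a 2D metric by a constant c divides the Gaussian curvature by c,
so K = -1/B = -1/(3) = -0.3333 everywhere (the point (m, s) = (-3, 5) is irrelevant:
the curvature is constant).
Scalar curvature in dimension 2: R = 2K = -2/(3) = -0.6667.

-0.6667


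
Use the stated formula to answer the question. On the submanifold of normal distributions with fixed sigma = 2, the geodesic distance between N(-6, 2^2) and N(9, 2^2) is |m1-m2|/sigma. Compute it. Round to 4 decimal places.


On the fixed-variance normal subfamily, geodesic distance = |m1-m2|/sigma.
|-6 - 9| = 15.
sigma = 2.
d = 15/2 = 7.5000

7.5000


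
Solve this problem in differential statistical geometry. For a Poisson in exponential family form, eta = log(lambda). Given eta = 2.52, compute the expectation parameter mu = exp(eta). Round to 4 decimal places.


Expectation parameter for Poisson exponential family:
mu = exp(eta).
eta = 2.52.
mu = exp(2.52) = 12.4286

12.4286


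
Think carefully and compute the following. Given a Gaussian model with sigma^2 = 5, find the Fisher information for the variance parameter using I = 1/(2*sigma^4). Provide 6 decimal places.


Fisher information for variance: I(sigma^2) = 1/(2*sigma^4).
sigma^2 = 5, so sigma^4 = 25.
I = 1/(2*25) = 1/50 = 0.020000

0.020000


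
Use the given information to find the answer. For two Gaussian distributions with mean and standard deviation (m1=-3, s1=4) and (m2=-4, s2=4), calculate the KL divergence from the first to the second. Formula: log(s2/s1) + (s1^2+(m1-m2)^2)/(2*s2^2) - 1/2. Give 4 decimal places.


KL divergence between normal distributions:
KL = log(s2/s1) + (s1^2 + (m1-m2)^2)/(2*s2^2) - 1/2.
log(4/4) = 0.0.
(4^2 + (-3--4)^2)/(2*4^2) = (16 + 1)/32 = 0.53125.
KL = 0.0 + 0.53125 - 0.5 = 0.0313

0.0313


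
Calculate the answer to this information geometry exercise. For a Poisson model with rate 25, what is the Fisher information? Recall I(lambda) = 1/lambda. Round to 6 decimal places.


Fisher information for Poisson: I(lambda) = 1/lambda.
lambda = 25.
I(lambda) = 1/25 = 0.040000

0.040000


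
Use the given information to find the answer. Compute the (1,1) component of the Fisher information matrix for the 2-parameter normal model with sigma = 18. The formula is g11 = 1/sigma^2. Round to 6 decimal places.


For the 2-parameter normal family, the Fisher metric has:
  g11 = 1/sigma^2, g22 = 2/sigma^2.
sigma = 18, sigma^2 = 324.
g11 = 0.003086

0.003086


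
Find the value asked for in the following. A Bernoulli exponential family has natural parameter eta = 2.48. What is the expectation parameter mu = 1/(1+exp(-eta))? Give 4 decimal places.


Dual coordinate (expectation parameter) for Bernoulli:
mu = 1/(1+exp(-eta)).
eta = 2.48.
exp(-eta) = exp(-2.48) = 0.083743.
mu = 1/(1+0.083743) = 0.9227

0.9227


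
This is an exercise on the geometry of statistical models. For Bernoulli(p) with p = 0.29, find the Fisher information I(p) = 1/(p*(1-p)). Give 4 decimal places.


For Bernoulli(p), Fisher information is I(p) = 1/(p*(1-p)).
p = 0.29, 1-p = 0.71.
p*(1-p) = 0.2059.
I(p) = 1/0.2059 = 4.8567

4.8567


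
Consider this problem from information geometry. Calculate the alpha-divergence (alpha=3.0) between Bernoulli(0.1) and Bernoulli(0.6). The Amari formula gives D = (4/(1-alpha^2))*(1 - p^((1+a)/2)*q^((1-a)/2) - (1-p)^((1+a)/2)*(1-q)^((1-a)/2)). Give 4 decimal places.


Amari alpha-divergence:
D = (4/(1-alpha^2))*(1 - p^((1+a)/2)*q^((1-a)/2) - (1-p)^((1+a)/2)*(1-q)^((1-a)/2)).
alpha = 3.0, p = 0.1, q = 0.6.
e1 = (1+alpha)/2 = 2.0, e2 = (1-alpha)/2 = -1.0.
t1 = p^e1 * q^e2 = 0.1^2.0 * 0.6^-1.0 = 0.016667.
t2 = (1-p)^e1 * (1-q)^e2 = 0.9^2.0 * 0.4^-1.0 = 2.025.
4/(1-alpha^2) = -0.5.
D = -0.5*(1 - 0.016667 - 2.025) = 0.5208

0.5208


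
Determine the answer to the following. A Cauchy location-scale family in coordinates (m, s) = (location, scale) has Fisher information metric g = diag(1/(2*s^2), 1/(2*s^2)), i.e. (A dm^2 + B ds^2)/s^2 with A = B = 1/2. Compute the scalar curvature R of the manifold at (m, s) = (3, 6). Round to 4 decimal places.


The metric has the form g = (A dm^2 + B ds^2)/s^2 with A = 1/2, B = 1/2.
Substitute u = sqrt(A/B)*m: g = B*(du^2 + ds^2)/s^2, i.e. B times the
Poincare upper half-plane metric, which has constant Gaussian curvature -1.
Scaling a 2D metric by a constant c divides the Gaussian curvature by c,
so K = -1/B = -1/(1/2) = -2.0000 everywhere (the point (m, s) = (3, 6) is irrelevant:
the curvature is constant).
Scalar curvature in dimension 2: R = 2K = -2/(1/2) = -4.0000.

-4.0000


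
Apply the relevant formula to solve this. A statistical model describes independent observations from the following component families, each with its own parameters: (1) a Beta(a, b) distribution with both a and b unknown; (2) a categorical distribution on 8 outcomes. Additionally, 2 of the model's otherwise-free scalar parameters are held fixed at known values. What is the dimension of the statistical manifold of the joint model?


The dimension of a statistical manifold equals the number of free
(independent) real parameters of the model. For a product of independent
blocks the parameter counts add.
- Beta (a, b): 2.
- categorical on 8 outcomes (probabilities sum to 1): 8-1 = 7.
Total = 2 + 7 = 9.
2 parameter(s) fixed at known values: 9 - 2 = 7.
Dimension = 7

7


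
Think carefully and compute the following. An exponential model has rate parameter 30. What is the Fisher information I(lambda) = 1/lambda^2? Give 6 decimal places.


Fisher information for exponential: I(lambda) = 1/lambda^2.
lambda = 30, lambda^2 = 900.
I = 1/900 = 0.001111

0.001111


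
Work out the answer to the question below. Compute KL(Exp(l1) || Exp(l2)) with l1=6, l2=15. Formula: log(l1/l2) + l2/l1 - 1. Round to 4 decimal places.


KL divergence for exponential family:
KL = log(l1/l2) + l2/l1 - 1.
log(6/15) = -0.916291.
15/6 = 2.5.
KL = -0.916291 + 2.5 - 1 = 0.5837

0.5837


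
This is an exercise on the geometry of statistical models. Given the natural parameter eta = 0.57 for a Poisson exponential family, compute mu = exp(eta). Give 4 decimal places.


Expectation parameter for Poisson exponential family:
mu = exp(eta).
eta = 0.57.
mu = exp(0.57) = 1.7683

1.7683


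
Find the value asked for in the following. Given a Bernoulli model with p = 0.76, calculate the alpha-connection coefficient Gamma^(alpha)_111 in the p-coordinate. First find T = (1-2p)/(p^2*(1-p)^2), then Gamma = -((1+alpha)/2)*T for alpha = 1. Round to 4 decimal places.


Skewness (Amari-Chentsov) tensor: T = (1-2p)/(p^2*(1-p)^2).
p = 0.76, 1-2p = -0.52, p^2 = 0.5776, (1-p)^2 = 0.0576.
T = -0.52/(0.5776 * 0.0576) = -15.629809.
In the p-coordinate, Gamma^(alpha) = Gamma^(0) - (alpha/2)*T with Gamma^(0) = (1/2)*g'(p) = -T/2,
so Gamma^(alpha) = -((1+alpha)/2)*T.
alpha = 1, -(1+alpha)/2 = -1.0.
Gamma = -1.0 * -15.629809 = 15.6298

15.6298


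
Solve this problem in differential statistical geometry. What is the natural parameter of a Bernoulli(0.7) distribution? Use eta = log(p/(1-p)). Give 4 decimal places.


Natural parameter for Bernoulli: eta = log(p/(1-p)).
p = 0.7, 1-p = 0.3.
p/(1-p) = 2.333333.
eta = log(2.333333) = 0.8473

0.8473


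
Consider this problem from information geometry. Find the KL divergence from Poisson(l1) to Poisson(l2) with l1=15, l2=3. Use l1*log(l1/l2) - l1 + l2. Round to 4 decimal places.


KL divergence for Poisson:
KL = l1*log(l1/l2) - l1 + l2.
l1 = 15, l2 = 3.
log(15/3) = 1.609438.
l1*log(l1/l2) = 15 * 1.609438 = 24.141569.
KL = 24.141569 - 15 + 3 = 12.1416

12.1416


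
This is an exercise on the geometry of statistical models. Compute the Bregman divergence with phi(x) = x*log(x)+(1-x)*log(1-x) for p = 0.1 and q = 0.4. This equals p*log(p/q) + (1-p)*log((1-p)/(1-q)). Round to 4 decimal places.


Bregman divergence with negative entropy generator:
D = p*log(p/q) + (1-p)*log((1-p)/(1-q)).
p = 0.1, q = 0.4.
p*log(p/q) = 0.1*log(0.1/0.4) = -0.138629.
(1-p)*log((1-p)/(1-q)) = 0.9*log(0.9/0.6) = 0.364919.
D = -0.138629 + 0.364919 = 0.2263

0.2263


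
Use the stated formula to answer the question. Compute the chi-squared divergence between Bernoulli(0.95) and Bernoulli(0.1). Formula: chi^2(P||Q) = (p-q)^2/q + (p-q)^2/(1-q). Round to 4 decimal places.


Chi-squared divergence between Bernoulli distributions:
chi^2 = (p-q)^2/q + (p-q)^2/(1-q).
p = 0.95, q = 0.1, p-q = 0.85.
(p-q)^2 = 0.7225.
term1 = 0.7225/0.1 = 7.225.
term2 = 0.7225/0.9 = 0.802778.
chi^2 = 7.225 + 0.802778 = 8.0278

8.0278


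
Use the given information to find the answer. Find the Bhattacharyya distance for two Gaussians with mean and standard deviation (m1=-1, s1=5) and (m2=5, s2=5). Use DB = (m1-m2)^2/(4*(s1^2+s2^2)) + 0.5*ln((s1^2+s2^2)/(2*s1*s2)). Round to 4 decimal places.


Bhattacharyya distance between two Gaussians:
DB = (m1-m2)^2/(4*(s1^2+s2^2)) + (1/2)*ln((s1^2+s2^2)/(2*s1*s2)).
(m1-m2)^2 = (-6)^2 = 36.
s1^2+s2^2 = 25 + 25 = 50.
term1 = 36/200 = 0.18.
term2 = 0.5*ln(50/50.0) = 0.0.
DB = 0.18 + 0.0 = 0.1800

0.1800
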